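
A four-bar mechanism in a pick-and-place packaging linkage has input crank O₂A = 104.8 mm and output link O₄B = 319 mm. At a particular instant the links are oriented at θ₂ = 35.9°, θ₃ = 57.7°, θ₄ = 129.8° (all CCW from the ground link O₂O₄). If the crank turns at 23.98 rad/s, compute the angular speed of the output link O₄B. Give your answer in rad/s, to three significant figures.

3.07

ω₂ = 23.98 rad/s
Differentiating the loop-closure r₂e^{iθ₂}+r₃e^{iθ₃}=r₁+r₄e^{iθ₄} gives r₂ω₂e^{iθ₂}+r₃ω₃e^{iθ₃}=r₄ω₄e^{iθ₄}.
Eliminating the other unknown: ω₄ = r₂ω₂ sin(θ₂−θ₃) / [r₄ sin(θ₄−θ₃)].
Numerator sine = -0.37137; denominator sine = +0.95159.
Result = 0.1048·23.98·(-0.37137) / (0.319·(+0.95159)) = -3.0745 rad/s; magnitude 3.0745 rad/s.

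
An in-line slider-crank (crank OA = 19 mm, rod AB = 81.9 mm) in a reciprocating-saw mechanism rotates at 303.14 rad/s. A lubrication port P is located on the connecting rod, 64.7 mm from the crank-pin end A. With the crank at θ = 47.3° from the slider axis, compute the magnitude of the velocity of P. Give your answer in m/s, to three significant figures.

ω = 303.1 rad/s.  Crank-pin speed |V_A| = rω = 5.7597 m/s, perpendicular to OA.
Rod angle: sinφ = −(r/L) sinθ ⇒ φ = -9.816°; ω_rod = −rω cosθ/√(L²−r²sin²θ) = -48.401 rad/s.
V_P = V_A + ω_rod × AP, with AP = 0.0647 m along the rod.
Components: V_Px = −rω sinθ − a·ω_rod·sinφ = -4.7668 m/s;  V_Py = rω cosθ + a·ω_rod·cosφ = +0.8203 m/s.
|V_P| = √(V_Px² + V_Py²) = 4.8368 m/s.

4.84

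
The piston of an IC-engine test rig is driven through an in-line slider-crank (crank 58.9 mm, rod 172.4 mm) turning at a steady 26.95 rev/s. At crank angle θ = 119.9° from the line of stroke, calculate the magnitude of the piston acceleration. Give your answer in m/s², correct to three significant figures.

1130

ω = 2π·26.9 = 169.3 rad/s
x(θ) = r cosθ + √(L² − r² sin²θ); with ω constant, a = ω²·d²x/dθ².
d²x/dθ² = −r cosθ − r²(cos2θ)/√u − r⁴ sin²2θ/(4u^{3/2}),  u = L² − r² sin²θ = 0.0271146 m².
Substituting r = 0.0589 m, L = 0.1724 m, θ = 119.9°: d²x/dθ² = +0.039455 m.
a = ω²·d²x/dθ² = (169.3)²·(+0.039455) = +1131.3 m/s²;  |a| = 1131.3 m/s².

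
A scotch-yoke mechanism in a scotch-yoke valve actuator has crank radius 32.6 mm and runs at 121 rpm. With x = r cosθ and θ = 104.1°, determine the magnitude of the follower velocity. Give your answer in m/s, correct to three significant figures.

ω = 12.67 rad/s (from 121 rpm).
x = r cosθ ⇒ ẋ = −rω sinθ.
|v| = rω|sinθ| = 0.0326·12.67·|sin 104.1°| = 0.40063 m/s.

0.401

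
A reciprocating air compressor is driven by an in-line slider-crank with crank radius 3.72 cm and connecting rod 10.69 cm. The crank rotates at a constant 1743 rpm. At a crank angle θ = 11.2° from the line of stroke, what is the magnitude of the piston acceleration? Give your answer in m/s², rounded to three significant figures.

1620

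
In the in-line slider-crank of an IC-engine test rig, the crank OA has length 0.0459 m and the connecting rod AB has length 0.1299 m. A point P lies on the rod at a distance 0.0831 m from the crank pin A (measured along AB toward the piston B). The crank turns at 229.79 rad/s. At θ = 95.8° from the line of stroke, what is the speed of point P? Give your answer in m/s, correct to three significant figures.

10.2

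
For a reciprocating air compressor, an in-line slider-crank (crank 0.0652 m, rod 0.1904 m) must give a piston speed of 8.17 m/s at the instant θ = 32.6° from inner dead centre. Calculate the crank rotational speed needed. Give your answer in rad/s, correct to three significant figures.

For an in-line slider-crank, |v_piston| = rω|sinθ|·[1 + r cosθ/√(L² − r² sin²θ)].
With r = 0.0652 m, L = 0.1904 m, θ = 32.6°: the bracketed kinematic factor |dx/dθ| = 0.045439 m.
ω = v/|dx/dθ| = 8.17/0.045439 = 179.8 rad/s.

180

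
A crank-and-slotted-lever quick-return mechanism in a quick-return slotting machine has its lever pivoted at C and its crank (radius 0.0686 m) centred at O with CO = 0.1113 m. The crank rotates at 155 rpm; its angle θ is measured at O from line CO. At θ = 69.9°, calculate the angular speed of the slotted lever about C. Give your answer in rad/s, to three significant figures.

5.33

ω = 16.23 rad/s (from 155 rpm).
Crank pin A relative to C: A = (d + r cosθ, r sinθ); lever angle φ = atan2(r sinθ, d + r cosθ).
Differentiating tanφ: φ̇ = rω(d cosθ + r)/(d² + r² + 2dr cosθ).
d² + r² + 2dr cosθ = |CA|² = 0.0223415 m²;  d cosθ + r = +0.10685 m.
|ω_lever| = |0.0686·16.23·+0.10685| / 0.0223415 = 5.3253 rad/s.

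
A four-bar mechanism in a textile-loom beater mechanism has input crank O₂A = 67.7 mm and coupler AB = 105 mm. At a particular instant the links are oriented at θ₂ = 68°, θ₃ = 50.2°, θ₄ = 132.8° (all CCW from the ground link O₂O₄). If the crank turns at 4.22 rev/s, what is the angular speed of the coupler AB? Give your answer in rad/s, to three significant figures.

ω₂ = 26.52 rad/s (from 4.22 rev/s).
Differentiating the loop-closure r₂e^{iθ₂}+r₃e^{iθ₃}=r₁+r₄e^{iθ₄} gives r₂ω₂e^{iθ₂}+r₃ω₃e^{iθ₃}=r₄ω₄e^{iθ₄}.
Eliminating the other unknown: ω₃ = r₂ω₂ sin(θ₄−θ₂) / [r₃ sin(θ₃−θ₄)].
Numerator sine = +0.90483; denominator sine = -0.99167.
Result = 0.0677·26.52·(+0.90483) / (0.105·(-0.99167)) = -15.599 rad/s; magnitude 15.599 rad/s.

15.6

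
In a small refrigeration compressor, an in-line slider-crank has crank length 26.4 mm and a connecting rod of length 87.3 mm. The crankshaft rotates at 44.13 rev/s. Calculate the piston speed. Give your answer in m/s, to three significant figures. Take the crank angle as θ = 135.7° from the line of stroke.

3.98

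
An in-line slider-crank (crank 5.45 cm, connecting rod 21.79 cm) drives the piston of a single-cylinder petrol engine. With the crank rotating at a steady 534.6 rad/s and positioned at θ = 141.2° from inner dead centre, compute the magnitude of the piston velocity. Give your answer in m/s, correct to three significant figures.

ω = 534.6 rad/s
For an in-line slider-crank, x = r cosθ + √(L² − r² sin²θ), so v = −rω sinθ·[1 + r cosθ/√(L² − r² sin²θ)].
With r = 0.0545 m, L = 0.2179 m, θ = 141.2°: √(L² − r² sin²θ) = 0.21521 m.
v = −0.0545·534.6·0.62660·[1 + 0.0545·-0.77934/0.21521] = -14.653 m/s.
|v| = 14.653 m/s.

14.7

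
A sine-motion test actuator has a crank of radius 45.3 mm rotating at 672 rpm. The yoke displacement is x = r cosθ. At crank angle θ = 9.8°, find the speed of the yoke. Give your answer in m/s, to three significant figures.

ω = 70.37 rad/s (from 672 rpm).
x = r cosθ ⇒ ẋ = −rω sinθ.
|v| = rω|sinθ| = 0.0453·70.37·|sin 9.8°| = 0.5426 m/s.

0.543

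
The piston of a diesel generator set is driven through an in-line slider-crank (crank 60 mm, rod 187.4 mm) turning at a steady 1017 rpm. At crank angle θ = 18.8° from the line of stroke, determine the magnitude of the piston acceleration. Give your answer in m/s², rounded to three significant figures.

ω = 2π·1017/60 = 106.5 rad/s
x(θ) = r cosθ + √(L² − r² sin²θ); with ω constant, a = ω²·d²x/dθ².
d²x/dθ² = −r cosθ − r²(cos2θ)/√u − r⁴ sin²2θ/(4u^{3/2}),  u = L² − r² sin²θ = 0.0347449 m².
Substituting r = 0.06 m, L = 0.1874 m, θ = 18.8°: d²x/dθ² = -0.072287 m.
a = ω²·d²x/dθ² = (106.5)²·(-0.072287) = -819.9 m/s²;  |a| = 819.9 m/s².

820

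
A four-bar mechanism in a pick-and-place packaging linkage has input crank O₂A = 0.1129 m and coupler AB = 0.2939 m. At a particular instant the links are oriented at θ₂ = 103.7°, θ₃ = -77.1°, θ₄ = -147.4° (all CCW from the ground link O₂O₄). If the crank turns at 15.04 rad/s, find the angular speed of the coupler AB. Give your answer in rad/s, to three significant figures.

5.81

ω₂ = 15.04 rad/s
Differentiating the loop-closure r₂e^{iθ₂}+r₃e^{iθ₃}=r₁+r₄e^{iθ₄} gives r₂ω₂e^{iθ₂}+r₃ω₃e^{iθ₃}=r₄ω₄e^{iθ₄}.
Eliminating the other unknown: ω₃ = r₂ω₂ sin(θ₄−θ₂) / [r₃ sin(θ₃−θ₄)].
Numerator sine = +0.94609; denominator sine = +0.94147.
Result = 0.1129·15.04·(+0.94609) / (0.2939·(+0.94147)) = +5.8058 rad/s; magnitude 5.8058 rad/s.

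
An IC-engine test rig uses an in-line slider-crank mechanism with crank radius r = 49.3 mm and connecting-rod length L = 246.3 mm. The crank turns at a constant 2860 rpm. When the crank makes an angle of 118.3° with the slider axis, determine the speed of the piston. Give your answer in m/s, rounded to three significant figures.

ω = 2π·2860/60 = 299.5 rad/s
For an in-line slider-crank, x = r cosθ + √(L² − r² sin²θ), so v = −rω sinθ·[1 + r cosθ/√(L² − r² sin²θ)].
With r = 0.0493 m, L = 0.2463 m, θ = 118.3°: √(L² − r² sin²θ) = 0.24244 m.
v = −0.0493·299.5·0.88048·[1 + 0.0493·-0.47409/0.24244] = -11.747 m/s.
|v| = 11.747 m/s.

11.7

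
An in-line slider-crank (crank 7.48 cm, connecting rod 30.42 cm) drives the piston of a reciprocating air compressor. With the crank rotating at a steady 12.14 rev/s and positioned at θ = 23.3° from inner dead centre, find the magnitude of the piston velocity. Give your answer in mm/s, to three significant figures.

2770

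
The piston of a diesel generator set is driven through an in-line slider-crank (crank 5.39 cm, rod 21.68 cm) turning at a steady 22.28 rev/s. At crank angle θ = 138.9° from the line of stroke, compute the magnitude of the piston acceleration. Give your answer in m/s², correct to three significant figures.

756

ω = 2π·22.3 = 140 rad/s
x(θ) = r cosθ + √(L² − r² sin²θ); with ω constant, a = ω²·d²x/dθ².
d²x/dθ² = −r cosθ − r²(cos2θ)/√u − r⁴ sin²2θ/(4u^{3/2}),  u = L² − r² sin²θ = 0.0457468 m².
Substituting r = 0.0539 m, L = 0.2168 m, θ = 138.9°: d²x/dθ² = +0.038562 m.
a = ω²·d²x/dθ² = (140)²·(+0.038562) = +755.7 m/s²;  |a| = 755.7 m/s².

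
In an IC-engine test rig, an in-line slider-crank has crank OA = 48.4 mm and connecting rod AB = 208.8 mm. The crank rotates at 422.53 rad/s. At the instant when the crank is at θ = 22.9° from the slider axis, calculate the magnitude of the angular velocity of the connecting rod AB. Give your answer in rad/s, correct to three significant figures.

90.6

ω = 422.5 rad/s
The rod makes angle φ with the slider axis where L sinφ = r sinθ; differentiating, L cosφ·φ̇ = r ω cosθ.
L cosφ = √(L² − r² sin²θ) = 0.20795 m.
|ω_rod| = r ω |cosθ| / √(L² − r² sin²θ) = 0.0484·422.5·0.92119/0.20795 = 90.593 rad/s.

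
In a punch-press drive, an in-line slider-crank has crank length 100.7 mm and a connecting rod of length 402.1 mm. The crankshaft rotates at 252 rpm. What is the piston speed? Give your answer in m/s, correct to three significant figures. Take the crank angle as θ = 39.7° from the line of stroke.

2.03

ω = 2π·252/60 = 26.39 rad/s
For an in-line slider-crank, x = r cosθ + √(L² − r² sin²θ), so v = −rω sinθ·[1 + r cosθ/√(L² − r² sin²θ)].
With r = 0.1007 m, L = 0.4021 m, θ = 39.7°: √(L² − r² sin²θ) = 0.39692 m.
v = −0.1007·26.39·0.63877·[1 + 0.1007·0.76940/0.39692] = -2.0288 m/s.
|v| = 2.0288 m/s.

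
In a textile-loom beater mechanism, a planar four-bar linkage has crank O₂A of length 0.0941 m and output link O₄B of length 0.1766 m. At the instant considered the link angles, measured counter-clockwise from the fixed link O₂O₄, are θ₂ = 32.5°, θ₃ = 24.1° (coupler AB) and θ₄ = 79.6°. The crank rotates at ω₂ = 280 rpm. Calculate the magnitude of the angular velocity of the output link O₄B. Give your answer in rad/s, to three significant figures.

2.77

ω₂ = 29.32 rad/s (from 280 rpm).
Differentiating the loop-closure r₂e^{iθ₂}+r₃e^{iθ₃}=r₁+r₄e^{iθ₄} gives r₂ω₂e^{iθ₂}+r₃ω₃e^{iθ₃}=r₄ω₄e^{iθ₄}.
Eliminating the other unknown: ω₄ = r₂ω₂ sin(θ₂−θ₃) / [r₄ sin(θ₄−θ₃)].
Numerator sine = +0.14608; denominator sine = +0.82413.
Result = 0.0941·29.32·(+0.14608) / (0.1766·(+0.82413)) = +2.7694 rad/s; magnitude 2.7694 rad/s.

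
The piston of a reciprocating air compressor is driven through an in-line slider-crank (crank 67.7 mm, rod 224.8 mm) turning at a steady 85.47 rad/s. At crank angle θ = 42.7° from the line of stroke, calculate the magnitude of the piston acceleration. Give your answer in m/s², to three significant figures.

379

ω = 85.47 rad/s
x(θ) = r cosθ + √(L² − r² sin²θ); with ω constant, a = ω²·d²x/dθ².
d²x/dθ² = −r cosθ − r²(cos2θ)/√u − r⁴ sin²2θ/(4u^{3/2}),  u = L² − r² sin²θ = 0.0484272 m².
Substituting r = 0.0677 m, L = 0.2248 m, θ = 42.7°: d²x/dθ² = -0.051914 m.
a = ω²·d²x/dθ² = (85.47)²·(-0.051914) = -379.24 m/s²;  |a| = 379.24 m/s².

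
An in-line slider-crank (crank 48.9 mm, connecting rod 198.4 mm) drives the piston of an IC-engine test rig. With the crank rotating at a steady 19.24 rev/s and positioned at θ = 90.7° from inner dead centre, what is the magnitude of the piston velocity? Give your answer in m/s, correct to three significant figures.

ω = 2π·19.2 = 120.9 rad/s
For an in-line slider-crank, x = r cosθ + √(L² − r² sin²θ), so v = −rω sinθ·[1 + r cosθ/√(L² − r² sin²θ)].
With r = 0.0489 m, L = 0.1984 m, θ = 90.7°: √(L² − r² sin²θ) = 0.19228 m.
v = −0.0489·120.9·0.99993·[1 + 0.0489·-0.01222/0.19228] = -5.8926 m/s.
|v| = 5.8926 m/s.

5.89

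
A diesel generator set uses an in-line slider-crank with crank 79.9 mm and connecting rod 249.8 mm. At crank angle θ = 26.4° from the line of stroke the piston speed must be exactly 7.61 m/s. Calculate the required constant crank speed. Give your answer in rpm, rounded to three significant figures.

For an in-line slider-crank, |v_piston| = rω|sinθ|·[1 + r cosθ/√(L² − r² sin²θ)].
With r = 0.0799 m, L = 0.2498 m, θ = 26.4°: the bracketed kinematic factor |dx/dθ| = 0.045809 m.
ω = v/|dx/dθ| = 7.61/0.045809 = 166.12 rad/s.
N = 60ω/(2π) = 1586.4 rpm.

1590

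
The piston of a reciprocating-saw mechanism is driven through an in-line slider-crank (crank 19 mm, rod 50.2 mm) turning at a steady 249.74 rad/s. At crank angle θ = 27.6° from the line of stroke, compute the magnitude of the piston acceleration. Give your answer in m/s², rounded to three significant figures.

1320

ω = 249.7 rad/s
x(θ) = r cosθ + √(L² − r² sin²θ); with ω constant, a = ω²·d²x/dθ².
d²x/dθ² = −r cosθ − r²(cos2θ)/√u − r⁴ sin²2θ/(4u^{3/2}),  u = L² − r² sin²θ = 0.00244255 m².
Substituting r = 0.019 m, L = 0.0502 m, θ = 27.6°: d²x/dθ² = -0.021189 m.
a = ω²·d²x/dθ² = (249.7)²·(-0.021189) = -1321.5 m/s²;  |a| = 1321.5 m/s².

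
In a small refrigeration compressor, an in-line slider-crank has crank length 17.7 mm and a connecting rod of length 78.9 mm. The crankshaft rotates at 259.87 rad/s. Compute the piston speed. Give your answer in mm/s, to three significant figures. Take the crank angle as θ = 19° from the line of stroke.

ω = 259.9 rad/s
For an in-line slider-crank, x = r cosθ + √(L² − r² sin²θ), so v = −rω sinθ·[1 + r cosθ/√(L² − r² sin²θ)].
With r = 0.0177 m, L = 0.0789 m, θ = 19°: √(L² − r² sin²θ) = 0.078689 m.
v = −0.0177·259.9·0.32557·[1 + 0.0177·0.94552/0.078689] = -1.816 m/s.
|v| = 1.816 m/s = 1816 mm/s.

1820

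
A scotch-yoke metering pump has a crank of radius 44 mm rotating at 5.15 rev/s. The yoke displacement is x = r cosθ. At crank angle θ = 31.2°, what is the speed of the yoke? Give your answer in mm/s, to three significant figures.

738

ω = 32.36 rad/s (from 5.15 rev/s).
x = r cosθ ⇒ ẋ = −rω sinθ.
|v| = rω|sinθ| = 0.044·32.36·|sin 31.2°| = 0.73755 m/s = 737.55 mm/s.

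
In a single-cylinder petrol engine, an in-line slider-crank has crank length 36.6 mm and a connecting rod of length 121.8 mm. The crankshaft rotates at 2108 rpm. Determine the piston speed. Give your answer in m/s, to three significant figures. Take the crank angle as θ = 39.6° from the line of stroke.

ω = 2π·2108/60 = 220.7 rad/s
For an in-line slider-crank, x = r cosθ + √(L² − r² sin²θ), so v = −rω sinθ·[1 + r cosθ/√(L² − r² sin²θ)].
With r = 0.0366 m, L = 0.1218 m, θ = 39.6°: √(L² − r² sin²θ) = 0.11954 m.
v = −0.0366·220.7·0.63742·[1 + 0.0366·0.77051/0.11954] = -6.3649 m/s.
|v| = 6.3649 m/s.

6.36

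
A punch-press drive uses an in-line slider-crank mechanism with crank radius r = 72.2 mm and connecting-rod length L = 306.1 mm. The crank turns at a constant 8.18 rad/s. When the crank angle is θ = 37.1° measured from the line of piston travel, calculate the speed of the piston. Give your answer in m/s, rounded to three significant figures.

0.424

ω = 8.18 rad/s
For an in-line slider-crank, x = r cosθ + √(L² − r² sin²θ), so v = −rω sinθ·[1 + r cosθ/√(L² − r² sin²θ)].
With r = 0.0722 m, L = 0.3061 m, θ = 37.1°: √(L² − r² sin²θ) = 0.30299 m.
v = −0.0722·8.18·0.60321·[1 + 0.0722·0.79758/0.30299] = -0.42396 m/s.
|v| = 0.42396 m/s.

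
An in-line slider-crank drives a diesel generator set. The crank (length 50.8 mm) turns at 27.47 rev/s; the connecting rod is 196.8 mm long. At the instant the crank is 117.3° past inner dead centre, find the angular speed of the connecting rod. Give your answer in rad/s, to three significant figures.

ω = 172.6 rad/s (converted from 27.47 rev/s).
The rod makes angle φ with the slider axis where L sinφ = r sinθ; differentiating, L cosφ·φ̇ = r ω cosθ.
L cosφ = √(L² − r² sin²θ) = 0.19155 m.
|ω_rod| = r ω |cosθ| / √(L² − r² sin²θ) = 0.0508·172.6·0.45865/0.19155 = 20.994 rad/s.

21.0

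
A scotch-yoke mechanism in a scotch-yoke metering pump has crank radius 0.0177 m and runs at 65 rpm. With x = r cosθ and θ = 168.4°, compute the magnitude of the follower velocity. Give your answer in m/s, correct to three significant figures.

ω = 6.807 rad/s (from 65 rpm).
x = r cosθ ⇒ ẋ = −rω sinθ.
|v| = rω|sinθ| = 0.0177·6.807·|sin 168.4°| = 0.024226 m/s.

0.0242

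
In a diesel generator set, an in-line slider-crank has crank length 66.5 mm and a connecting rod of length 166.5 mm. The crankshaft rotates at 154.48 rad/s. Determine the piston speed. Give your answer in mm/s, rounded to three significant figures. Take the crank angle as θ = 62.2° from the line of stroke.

ω = 154.5 rad/s
For an in-line slider-crank, x = r cosθ + √(L² − r² sin²θ), so v = −rω sinθ·[1 + r cosθ/√(L² − r² sin²θ)].
With r = 0.0665 m, L = 0.1665 m, θ = 62.2°: √(L² − r² sin²θ) = 0.15576 m.
v = −0.0665·154.5·0.88458·[1 + 0.0665·0.46639/0.15576] = -10.897 m/s.
|v| = 10.897 m/s = 10897 mm/s.

10900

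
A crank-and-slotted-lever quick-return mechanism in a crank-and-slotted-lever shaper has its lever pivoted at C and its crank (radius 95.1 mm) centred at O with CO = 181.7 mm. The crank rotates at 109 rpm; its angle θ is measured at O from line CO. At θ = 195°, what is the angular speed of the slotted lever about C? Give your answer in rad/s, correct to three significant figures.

10.1

ω = 11.41 rad/s (from 109 rpm).
Crank pin A relative to C: A = (d + r cosθ, r sinθ); lever angle φ = atan2(r sinθ, d + r cosθ).
Differentiating tanφ: φ̇ = rω(d cosθ + r)/(d² + r² + 2dr cosθ).
d² + r² + 2dr cosθ = |CA|² = 0.00867714 m²;  d cosθ + r = -0.080409 m.
|ω_lever| = |0.0951·11.41·-0.080409| / 0.00867714 = 10.059 rad/s.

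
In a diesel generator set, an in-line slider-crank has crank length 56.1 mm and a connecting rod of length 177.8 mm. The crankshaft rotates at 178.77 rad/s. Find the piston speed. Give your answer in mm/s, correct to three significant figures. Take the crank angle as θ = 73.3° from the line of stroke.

10500

ω = 178.8 rad/s
For an in-line slider-crank, x = r cosθ + √(L² − r² sin²θ), so v = −rω sinθ·[1 + r cosθ/√(L² − r² sin²θ)].
With r = 0.0561 m, L = 0.1778 m, θ = 73.3°: √(L² − r² sin²θ) = 0.16949 m.
v = −0.0561·178.8·0.95782·[1 + 0.0561·0.28736/0.16949] = -10.52 m/s.
|v| = 10.52 m/s = 10520 mm/s.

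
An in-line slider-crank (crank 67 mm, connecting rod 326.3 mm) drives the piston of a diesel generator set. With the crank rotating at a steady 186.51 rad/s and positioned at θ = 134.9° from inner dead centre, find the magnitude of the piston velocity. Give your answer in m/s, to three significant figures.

ω = 186.5 rad/s
For an in-line slider-crank, x = r cosθ + √(L² − r² sin²θ), so v = −rω sinθ·[1 + r cosθ/√(L² − r² sin²θ)].
With r = 0.067 m, L = 0.3263 m, θ = 134.9°: √(L² − r² sin²θ) = 0.32283 m.
v = −0.067·186.5·0.70834·[1 + 0.067·-0.70587/0.32283] = -7.5548 m/s.
|v| = 7.5548 m/s.

7.55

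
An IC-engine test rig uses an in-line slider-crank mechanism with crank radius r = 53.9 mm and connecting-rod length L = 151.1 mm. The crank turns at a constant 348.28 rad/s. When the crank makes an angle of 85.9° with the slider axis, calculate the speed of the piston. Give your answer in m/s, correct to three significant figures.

19.2

ω = 348.3 rad/s
For an in-line slider-crank, x = r cosθ + √(L² − r² sin²θ), so v = −rω sinθ·[1 + r cosθ/√(L² − r² sin²θ)].
With r = 0.0539 m, L = 0.1511 m, θ = 85.9°: √(L² − r² sin²θ) = 0.14121 m.
v = −0.0539·348.3·0.99744·[1 + 0.0539·0.07150/0.14121] = -19.235 m/s.
|v| = 19.235 m/s.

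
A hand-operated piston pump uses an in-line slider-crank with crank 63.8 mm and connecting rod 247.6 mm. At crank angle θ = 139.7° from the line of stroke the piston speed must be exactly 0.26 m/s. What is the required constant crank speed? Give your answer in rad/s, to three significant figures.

7.87

For an in-line slider-crank, |v_piston| = rω|sinθ|·[1 + r cosθ/√(L² − r² sin²θ)].
With r = 0.0638 m, L = 0.2476 m, θ = 139.7°: the bracketed kinematic factor |dx/dθ| = 0.033041 m.
ω = v/|dx/dθ| = 0.26/0.033041 = 7.8691 rad/s.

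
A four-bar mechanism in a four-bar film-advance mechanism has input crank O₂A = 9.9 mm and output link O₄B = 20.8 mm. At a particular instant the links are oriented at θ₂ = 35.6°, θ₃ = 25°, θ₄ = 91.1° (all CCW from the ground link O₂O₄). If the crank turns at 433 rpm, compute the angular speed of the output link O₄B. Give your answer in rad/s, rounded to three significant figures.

ω₂ = 45.34 rad/s (from 433 rpm).
Differentiating the loop-closure r₂e^{iθ₂}+r₃e^{iθ₃}=r₁+r₄e^{iθ₄} gives r₂ω₂e^{iθ₂}+r₃ω₃e^{iθ₃}=r₄ω₄e^{iθ₄}.
Eliminating the other unknown: ω₄ = r₂ω₂ sin(θ₂−θ₃) / [r₄ sin(θ₄−θ₃)].
Numerator sine = +0.18395; denominator sine = +0.91425.
Result = 0.0099·45.34·(+0.18395) / (0.0208·(+0.91425)) = +4.3423 rad/s; magnitude 4.3423 rad/s.

4.34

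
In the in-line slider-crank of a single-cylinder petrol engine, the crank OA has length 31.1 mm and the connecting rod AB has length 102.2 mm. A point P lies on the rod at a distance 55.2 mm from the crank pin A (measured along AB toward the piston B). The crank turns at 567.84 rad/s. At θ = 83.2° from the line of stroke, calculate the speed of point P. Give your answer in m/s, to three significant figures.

ω = 567.8 rad/s.  Crank-pin speed |V_A| = rω = 17.66 m/s, perpendicular to OA.
Rod angle: sinφ = −(r/L) sinθ ⇒ φ = -17.588°; ω_rod = −rω cosθ/√(L²−r²sin²θ) = -21.463 rad/s.
V_P = V_A + ω_rod × AP, with AP = 0.0552 m along the rod.
Components: V_Px = −rω sinθ − a·ω_rod·sinφ = -17.894 m/s;  V_Py = rω cosθ + a·ω_rod·cosφ = +0.96161 m/s.
|V_P| = √(V_Px² + V_Py²) = 17.919 m/s.

17.9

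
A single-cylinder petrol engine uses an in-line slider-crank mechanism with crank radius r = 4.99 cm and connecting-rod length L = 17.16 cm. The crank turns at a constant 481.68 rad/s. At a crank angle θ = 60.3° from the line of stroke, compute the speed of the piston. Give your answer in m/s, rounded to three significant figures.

24.0

ω = 481.7 rad/s
For an in-line slider-crank, x = r cosθ + √(L² − r² sin²θ), so v = −rω sinθ·[1 + r cosθ/√(L² − r² sin²θ)].
With r = 0.0499 m, L = 0.1716 m, θ = 60.3°: √(L² − r² sin²θ) = 0.16604 m.
v = −0.0499·481.7·0.86863·[1 + 0.0499·0.49546/0.16604] = -23.987 m/s.
|v| = 23.987 m/s.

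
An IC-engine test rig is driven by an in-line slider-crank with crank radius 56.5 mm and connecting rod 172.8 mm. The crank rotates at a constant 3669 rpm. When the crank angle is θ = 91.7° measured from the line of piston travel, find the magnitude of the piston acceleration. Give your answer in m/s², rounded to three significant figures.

3130

ω = 2π·3669/60 = 384.2 rad/s
x(θ) = r cosθ + √(L² − r² sin²θ); with ω constant, a = ω²·d²x/dθ².
d²x/dθ² = −r cosθ − r²(cos2θ)/√u − r⁴ sin²2θ/(4u^{3/2}),  u = L² − r² sin²θ = 0.0266704 m².
Substituting r = 0.0565 m, L = 0.1728 m, θ = 91.7°: d²x/dθ² = +0.021187 m.
a = ω²·d²x/dθ² = (384.2)²·(+0.021187) = +3127.6 m/s²;  |a| = 3127.6 m/s².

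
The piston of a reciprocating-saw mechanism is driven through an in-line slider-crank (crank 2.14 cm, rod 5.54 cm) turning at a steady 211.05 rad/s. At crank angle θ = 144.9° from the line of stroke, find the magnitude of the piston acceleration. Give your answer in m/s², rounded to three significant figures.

639

ω = 211.1 rad/s
x(θ) = r cosθ + √(L² − r² sin²θ); with ω constant, a = ω²·d²x/dθ².
d²x/dθ² = −r cosθ − r²(cos2θ)/√u − r⁴ sin²2θ/(4u^{3/2}),  u = L² − r² sin²θ = 0.00291774 m².
Substituting r = 0.0214 m, L = 0.0554 m, θ = 144.9°: d²x/dθ² = +0.014342 m.
a = ω²·d²x/dθ² = (211.1)²·(+0.014342) = +638.82 m/s²;  |a| = 638.82 m/s².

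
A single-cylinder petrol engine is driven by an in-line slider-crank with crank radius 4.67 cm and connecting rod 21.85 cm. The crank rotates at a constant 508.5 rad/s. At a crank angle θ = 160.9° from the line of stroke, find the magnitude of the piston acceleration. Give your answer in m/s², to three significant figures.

ω = 508.5 rad/s
x(θ) = r cosθ + √(L² − r² sin²θ); with ω constant, a = ω²·d²x/dθ².
d²x/dθ² = −r cosθ − r²(cos2θ)/√u − r⁴ sin²2θ/(4u^{3/2}),  u = L² − r² sin²θ = 0.0475087 m².
Substituting r = 0.0467 m, L = 0.2185 m, θ = 160.9°: d²x/dθ² = +0.036222 m.
a = ω²·d²x/dθ² = (508.5)²·(+0.036222) = +9366 m/s²;  |a| = 9366 m/s².

9370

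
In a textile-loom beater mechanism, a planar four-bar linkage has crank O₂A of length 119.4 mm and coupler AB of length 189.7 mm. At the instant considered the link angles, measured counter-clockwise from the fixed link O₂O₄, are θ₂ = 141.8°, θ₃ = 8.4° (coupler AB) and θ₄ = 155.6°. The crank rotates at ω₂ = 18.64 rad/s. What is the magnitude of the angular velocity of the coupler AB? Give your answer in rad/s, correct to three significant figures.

ω₂ = 18.64 rad/s
Differentiating the loop-closure r₂e^{iθ₂}+r₃e^{iθ₃}=r₁+r₄e^{iθ₄} gives r₂ω₂e^{iθ₂}+r₃ω₃e^{iθ₃}=r₄ω₄e^{iθ₄}.
Eliminating the other unknown: ω₃ = r₂ω₂ sin(θ₄−θ₂) / [r₃ sin(θ₃−θ₄)].
Numerator sine = +0.23853; denominator sine = -0.54171.
Result = 0.1194·18.64·(+0.23853) / (0.1897·(-0.54171)) = -5.1661 rad/s; magnitude 5.1661 rad/s.

5.17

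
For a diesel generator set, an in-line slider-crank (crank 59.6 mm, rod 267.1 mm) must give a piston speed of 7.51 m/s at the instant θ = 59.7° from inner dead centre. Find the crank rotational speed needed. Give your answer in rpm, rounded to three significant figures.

1250

For an in-line slider-crank, |v_piston| = rω|sinθ|·[1 + r cosθ/√(L² − r² sin²θ)].
With r = 0.0596 m, L = 0.2671 m, θ = 59.7°: the bracketed kinematic factor |dx/dθ| = 0.057362 m.
ω = v/|dx/dθ| = 7.51/0.057362 = 130.92 rad/s.
N = 60ω/(2π) = 1250.2 rpm.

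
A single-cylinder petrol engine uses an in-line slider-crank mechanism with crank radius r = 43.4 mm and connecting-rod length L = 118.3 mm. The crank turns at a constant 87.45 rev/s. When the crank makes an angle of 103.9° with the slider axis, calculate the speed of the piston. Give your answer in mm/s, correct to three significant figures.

ω = 2π·87.4 = 549.5 rad/s
For an in-line slider-crank, x = r cosθ + √(L² − r² sin²θ), so v = −rω sinθ·[1 + r cosθ/√(L² − r² sin²θ)].
With r = 0.0434 m, L = 0.1183 m, θ = 103.9°: √(L² − r² sin²θ) = 0.11054 m.
v = −0.0434·549.5·0.97072·[1 + 0.0434·-0.24023/0.11054] = -20.965 m/s.
|v| = 20.965 m/s = 20965 mm/s.

21000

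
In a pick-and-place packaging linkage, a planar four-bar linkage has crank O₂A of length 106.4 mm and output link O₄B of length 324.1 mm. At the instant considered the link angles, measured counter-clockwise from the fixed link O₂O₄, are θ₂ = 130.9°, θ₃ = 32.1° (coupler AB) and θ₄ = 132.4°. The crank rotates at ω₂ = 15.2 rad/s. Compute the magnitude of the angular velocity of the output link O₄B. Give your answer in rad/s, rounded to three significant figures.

5.01

ω₂ = 15.2 rad/s
Differentiating the loop-closure r₂e^{iθ₂}+r₃e^{iθ₃}=r₁+r₄e^{iθ₄} gives r₂ω₂e^{iθ₂}+r₃ω₃e^{iθ₃}=r₄ω₄e^{iθ₄}.
Eliminating the other unknown: ω₄ = r₂ω₂ sin(θ₂−θ₃) / [r₄ sin(θ₄−θ₃)].
Numerator sine = +0.98823; denominator sine = +0.98389.
Result = 0.1064·15.2·(+0.98823) / (0.3241·(+0.98389)) = +5.0121 rad/s; magnitude 5.0121 rad/s.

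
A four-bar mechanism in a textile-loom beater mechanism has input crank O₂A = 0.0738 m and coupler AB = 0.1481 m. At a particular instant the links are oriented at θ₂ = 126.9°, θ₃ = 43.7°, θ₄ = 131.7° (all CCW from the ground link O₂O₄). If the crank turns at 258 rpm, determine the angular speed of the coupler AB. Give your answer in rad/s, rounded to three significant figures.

ω₂ = 27.02 rad/s (from 258 rpm).
Differentiating the loop-closure r₂e^{iθ₂}+r₃e^{iθ₃}=r₁+r₄e^{iθ₄} gives r₂ω₂e^{iθ₂}+r₃ω₃e^{iθ₃}=r₄ω₄e^{iθ₄}.
Eliminating the other unknown: ω₃ = r₂ω₂ sin(θ₄−θ₂) / [r₃ sin(θ₃−θ₄)].
Numerator sine = +0.08368; denominator sine = -0.99939.
Result = 0.0738·27.02·(+0.08368) / (0.1481·(-0.99939)) = -1.1273 rad/s; magnitude 1.1273 rad/s.

1.13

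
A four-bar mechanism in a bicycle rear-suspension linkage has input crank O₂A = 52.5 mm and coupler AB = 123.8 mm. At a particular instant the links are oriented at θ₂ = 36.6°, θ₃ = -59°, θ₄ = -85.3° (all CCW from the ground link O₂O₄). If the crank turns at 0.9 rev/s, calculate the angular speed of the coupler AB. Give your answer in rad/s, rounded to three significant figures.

ω₂ = 5.655 rad/s (from 0.9 rev/s).
Differentiating the loop-closure r₂e^{iθ₂}+r₃e^{iθ₃}=r₁+r₄e^{iθ₄} gives r₂ω₂e^{iθ₂}+r₃ω₃e^{iθ₃}=r₄ω₄e^{iθ₄}.
Eliminating the other unknown: ω₃ = r₂ω₂ sin(θ₄−θ₂) / [r₃ sin(θ₃−θ₄)].
Numerator sine = -0.84897; denominator sine = +0.44307.
Result = 0.0525·5.655·(-0.84897) / (0.1238·(+0.44307)) = -4.5949 rad/s; magnitude 4.5949 rad/s.

4.59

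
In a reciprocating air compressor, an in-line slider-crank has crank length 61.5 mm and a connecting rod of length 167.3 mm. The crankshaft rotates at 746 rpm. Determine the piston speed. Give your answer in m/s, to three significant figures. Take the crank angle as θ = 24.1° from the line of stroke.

ω = 2π·746/60 = 78.12 rad/s
For an in-line slider-crank, x = r cosθ + √(L² − r² sin²θ), so v = −rω sinθ·[1 + r cosθ/√(L² − r² sin²θ)].
With r = 0.0615 m, L = 0.1673 m, θ = 24.1°: √(L² − r² sin²θ) = 0.1654 m.
v = −0.0615·78.12·0.40833·[1 + 0.0615·0.91283/0.1654] = -2.6276 m/s.
|v| = 2.6276 m/s.

2.63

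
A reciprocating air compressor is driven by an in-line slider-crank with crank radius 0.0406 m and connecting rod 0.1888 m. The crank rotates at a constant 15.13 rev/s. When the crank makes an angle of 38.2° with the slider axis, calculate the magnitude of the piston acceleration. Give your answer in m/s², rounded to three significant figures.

308

ω = 2π·15.1 = 95.06 rad/s
x(θ) = r cosθ + √(L² − r² sin²θ); with ω constant, a = ω²·d²x/dθ².
d²x/dθ² = −r cosθ − r²(cos2θ)/√u − r⁴ sin²2θ/(4u^{3/2}),  u = L² − r² sin²θ = 0.0350151 m².
Substituting r = 0.0406 m, L = 0.1888 m, θ = 38.2°: d²x/dθ² = -0.034075 m.
a = ω²·d²x/dθ² = (95.06)²·(-0.034075) = -307.95 m/s²;  |a| = 307.95 m/s².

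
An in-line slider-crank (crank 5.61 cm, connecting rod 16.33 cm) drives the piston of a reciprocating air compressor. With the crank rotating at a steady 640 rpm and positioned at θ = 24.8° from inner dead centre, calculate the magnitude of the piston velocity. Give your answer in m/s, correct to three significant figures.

2.07

ω = 2π·640/60 = 67.02 rad/s
For an in-line slider-crank, x = r cosθ + √(L² − r² sin²θ), so v = −rω sinθ·[1 + r cosθ/√(L² − r² sin²θ)].
With r = 0.0561 m, L = 0.1633 m, θ = 24.8°: √(L² − r² sin²θ) = 0.1616 m.
v = −0.0561·67.02·0.41945·[1 + 0.0561·0.90778/0.1616] = -2.0741 m/s.
|v| = 2.0741 m/s.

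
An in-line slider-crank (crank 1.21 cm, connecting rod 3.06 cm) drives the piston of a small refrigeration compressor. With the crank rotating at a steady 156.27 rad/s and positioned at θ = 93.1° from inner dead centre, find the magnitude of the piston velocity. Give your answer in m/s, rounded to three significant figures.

ω = 156.3 rad/s
For an in-line slider-crank, x = r cosθ + √(L² − r² sin²θ), so v = −rω sinθ·[1 + r cosθ/√(L² − r² sin²θ)].
With r = 0.0121 m, L = 0.0306 m, θ = 93.1°: √(L² − r² sin²θ) = 0.028114 m.
v = −0.0121·156.3·0.99854·[1 + 0.0121·-0.05408/0.028114] = -1.8442 m/s.
|v| = 1.8442 m/s.

1.84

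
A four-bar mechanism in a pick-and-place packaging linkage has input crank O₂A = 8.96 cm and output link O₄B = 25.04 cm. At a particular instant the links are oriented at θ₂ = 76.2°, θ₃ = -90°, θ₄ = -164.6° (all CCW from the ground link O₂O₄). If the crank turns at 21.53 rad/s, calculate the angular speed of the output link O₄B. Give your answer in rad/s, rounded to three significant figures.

1.91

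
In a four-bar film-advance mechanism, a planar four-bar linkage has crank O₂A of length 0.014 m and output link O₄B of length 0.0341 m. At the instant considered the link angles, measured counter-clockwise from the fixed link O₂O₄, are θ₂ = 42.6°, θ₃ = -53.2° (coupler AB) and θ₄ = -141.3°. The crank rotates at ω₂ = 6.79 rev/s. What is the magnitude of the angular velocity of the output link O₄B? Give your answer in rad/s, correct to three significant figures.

17.4

ω₂ = 42.66 rad/s (from 6.79 rev/s).
Differentiating the loop-closure r₂e^{iθ₂}+r₃e^{iθ₃}=r₁+r₄e^{iθ₄} gives r₂ω₂e^{iθ₂}+r₃ω₃e^{iθ₃}=r₄ω₄e^{iθ₄}.
Eliminating the other unknown: ω₄ = r₂ω₂ sin(θ₂−θ₃) / [r₄ sin(θ₄−θ₃)].
Numerator sine = +0.99488; denominator sine = -0.99945.
Result = 0.014·42.66·(+0.99488) / (0.0341·(-0.99945)) = -17.435 rad/s; magnitude 17.435 rad/s.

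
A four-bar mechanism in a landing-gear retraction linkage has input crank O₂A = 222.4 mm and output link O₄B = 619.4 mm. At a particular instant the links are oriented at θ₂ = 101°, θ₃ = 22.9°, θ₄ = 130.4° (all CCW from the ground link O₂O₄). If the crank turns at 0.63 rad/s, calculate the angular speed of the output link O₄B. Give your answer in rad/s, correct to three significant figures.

0.232

ω₂ = 0.63 rad/s
Differentiating the loop-closure r₂e^{iθ₂}+r₃e^{iθ₃}=r₁+r₄e^{iθ₄} gives r₂ω₂e^{iθ₂}+r₃ω₃e^{iθ₃}=r₄ω₄e^{iθ₄}.
Eliminating the other unknown: ω₄ = r₂ω₂ sin(θ₂−θ₃) / [r₄ sin(θ₄−θ₃)].
Numerator sine = +0.97851; denominator sine = +0.95372.
Result = 0.2224·0.63·(+0.97851) / (0.6194·(+0.95372)) = +0.23209 rad/s; magnitude 0.23209 rad/s.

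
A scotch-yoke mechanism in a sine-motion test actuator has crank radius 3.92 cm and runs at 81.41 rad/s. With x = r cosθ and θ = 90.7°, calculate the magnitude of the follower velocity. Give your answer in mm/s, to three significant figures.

3190

ω = 81.41 rad/s
x = r cosθ ⇒ ẋ = −rω sinθ.
|v| = rω|sinθ| = 0.0392·81.41·|sin 90.7°| = 3.191 m/s = 3191 mm/s.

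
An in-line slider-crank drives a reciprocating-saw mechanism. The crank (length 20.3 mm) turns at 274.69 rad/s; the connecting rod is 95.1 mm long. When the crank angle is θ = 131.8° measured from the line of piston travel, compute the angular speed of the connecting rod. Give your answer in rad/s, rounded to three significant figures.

39.6

ω = 274.7 rad/s
The rod makes angle φ with the slider axis where L sinφ = r sinθ; differentiating, L cosφ·φ̇ = r ω cosθ.
L cosφ = √(L² − r² sin²θ) = 0.093888 m.
|ω_rod| = r ω |cosθ| / √(L² − r² sin²θ) = 0.0203·274.7·0.66653/0.093888 = 39.587 rad/s.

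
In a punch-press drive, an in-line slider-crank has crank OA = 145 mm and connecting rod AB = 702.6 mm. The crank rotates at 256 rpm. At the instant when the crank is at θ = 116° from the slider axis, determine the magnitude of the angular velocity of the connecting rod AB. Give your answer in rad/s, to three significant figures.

2.47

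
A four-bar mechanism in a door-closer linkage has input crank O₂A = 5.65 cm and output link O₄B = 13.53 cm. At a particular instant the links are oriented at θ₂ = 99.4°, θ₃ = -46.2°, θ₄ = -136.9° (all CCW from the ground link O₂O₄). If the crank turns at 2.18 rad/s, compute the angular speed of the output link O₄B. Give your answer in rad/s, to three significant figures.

0.514

ω₂ = 2.18 rad/s
Differentiating the loop-closure r₂e^{iθ₂}+r₃e^{iθ₃}=r₁+r₄e^{iθ₄} gives r₂ω₂e^{iθ₂}+r₃ω₃e^{iθ₃}=r₄ω₄e^{iθ₄}.
Eliminating the other unknown: ω₄ = r₂ω₂ sin(θ₂−θ₃) / [r₄ sin(θ₄−θ₃)].
Numerator sine = +0.56497; denominator sine = -0.99993.
Result = 0.0565·2.18·(+0.56497) / (0.1353·(-0.99993)) = -0.51435 rad/s; magnitude 0.51435 rad/s.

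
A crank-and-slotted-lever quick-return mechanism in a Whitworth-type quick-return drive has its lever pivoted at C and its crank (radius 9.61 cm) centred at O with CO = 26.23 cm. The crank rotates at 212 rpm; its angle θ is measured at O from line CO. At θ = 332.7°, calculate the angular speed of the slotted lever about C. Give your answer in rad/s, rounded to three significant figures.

5.72

ω = 22.2 rad/s (from 212 rpm).
Crank pin A relative to C: A = (d + r cosθ, r sinθ); lever angle φ = atan2(r sinθ, d + r cosθ).
Differentiating tanφ: φ̇ = rω(d cosθ + r)/(d² + r² + 2dr cosθ).
d² + r² + 2dr cosθ = |CA|² = 0.122835 m²;  d cosθ + r = +0.32918 m.
|ω_lever| = |0.0961·22.2·+0.32918| / 0.122835 = 5.7175 rad/s.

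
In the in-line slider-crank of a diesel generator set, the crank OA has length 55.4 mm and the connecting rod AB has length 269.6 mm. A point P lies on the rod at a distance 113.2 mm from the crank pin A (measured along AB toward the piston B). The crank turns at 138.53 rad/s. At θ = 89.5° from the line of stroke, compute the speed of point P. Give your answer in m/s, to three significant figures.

7.68

ω = 138.5 rad/s.  Crank-pin speed |V_A| = rω = 7.6746 m/s, perpendicular to OA.
Rod angle: sinφ = −(r/L) sinθ ⇒ φ = -11.858°; ω_rod = −rω cosθ/√(L²−r²sin²θ) = -0.25383 rad/s.
V_P = V_A + ω_rod × AP, with AP = 0.1132 m along the rod.
Components: V_Px = −rω sinθ − a·ω_rod·sinφ = -7.6802 m/s;  V_Py = rω cosθ + a·ω_rod·cosφ = +0.038852 m/s.
|V_P| = √(V_Px² + V_Py²) = 7.6803 m/s.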